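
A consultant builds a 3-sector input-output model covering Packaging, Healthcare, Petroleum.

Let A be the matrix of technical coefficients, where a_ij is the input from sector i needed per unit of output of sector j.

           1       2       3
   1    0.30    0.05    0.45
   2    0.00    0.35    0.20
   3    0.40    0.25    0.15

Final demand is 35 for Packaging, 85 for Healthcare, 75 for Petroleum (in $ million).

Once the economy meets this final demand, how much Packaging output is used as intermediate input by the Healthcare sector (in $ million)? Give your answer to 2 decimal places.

z_12 = 10.53

I − A =
  [   0.70    -0.05    -0.45]
  [   0.00     0.65    -0.20]
  [  -0.40    -0.25     0.85]
Cofactors of I−A, C_ij = (−1)^(i+j)·(minor ij) (rows/columns in the sector order above):
  C_11 = (0.65)(0.85) − (-0.20)(-0.25) = 0.5025
  C_12 = −[(0.00)(0.85) − (-0.20)(-0.40)] = 0.0800
  C_13 = (0.00)(-0.25) − (0.65)(-0.40) = 0.2600
  C_21 = −[(-0.05)(0.85) − (-0.45)(-0.25)] = 0.1550
  C_22 = (0.70)(0.85) − (-0.45)(-0.40) = 0.4150
  C_23 = −[(0.70)(-0.25) − (-0.05)(-0.40)] = 0.1950
  C_31 = (-0.05)(-0.20) − (-0.45)(0.65) = 0.3025
  C_32 = −[(0.70)(-0.20) − (-0.45)(0.00)] = 0.1400
  C_33 = (0.70)(0.65) − (-0.05)(0.00) = 0.4550
det(I−A) = Σ_j (I−A)_1j·C_1j = (0.70)(0.5025) + (-0.05)(0.0800) + (-0.45)(0.2600) = 0.23075
adj(I−A) = Cᵀ =
  [ 0.5025   0.1550   0.3025]
  [ 0.0800   0.4150   0.1400]
  [ 0.2600   0.1950   0.4550]
(I − A)⁻¹ = adj(I−A) / det(I−A) ≈
  [   2.1777     0.6717     1.3109]
  [   0.3467     1.7985     0.6067]
  [   1.1268     0.8451     1.9718]
First solve x = (I − A)⁻¹ d = adj(I−A)·d / det(I−A); in particular x_2 = (0.0800·35 + 0.4150·85 + 0.1400·75) / 0.23075 = 48.575 / 0.23075 ≈ 210.5092.
Intermediate flow from 1 to 2: z_12 = a_12 · x_2 = 0.05 × 48.575 / 0.23075 = 2.42875 / 0.23075 ≈ 10.53.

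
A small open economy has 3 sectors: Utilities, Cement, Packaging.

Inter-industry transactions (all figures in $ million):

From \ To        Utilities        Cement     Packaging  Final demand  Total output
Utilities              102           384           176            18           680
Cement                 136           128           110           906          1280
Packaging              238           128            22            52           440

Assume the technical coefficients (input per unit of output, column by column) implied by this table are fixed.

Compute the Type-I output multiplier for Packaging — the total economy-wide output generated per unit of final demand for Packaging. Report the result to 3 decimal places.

Technical coefficients a_ij = z_ij / X_j:
  a_11 = 102/680 = 0.15, a_21 = 136/680 = 0.20, a_31 = 238/680 = 0.35
  a_12 = 384/1280 = 0.30, a_22 = 128/1280 = 0.10, a_32 = 128/1280 = 0.10
  a_13 = 176/440 = 0.40, a_23 = 110/440 = 0.25, a_33 = 22/440 = 0.05
I − A =
  [   0.85    -0.30    -0.40]
  [  -0.20     0.90    -0.25]
  [  -0.35    -0.10     0.95]
Cofactors of I−A, C_ij = (−1)^(i+j)·(minor ij) (rows/columns in the sector order above):
  C_11 = (0.90)(0.95) − (-0.25)(-0.10) = 0.8300
  C_12 = −[(-0.20)(0.95) − (-0.25)(-0.35)] = 0.2775
  C_13 = (-0.20)(-0.10) − (0.90)(-0.35) = 0.3350
  C_21 = −[(-0.30)(0.95) − (-0.40)(-0.10)] = 0.3250
  C_22 = (0.85)(0.95) − (-0.40)(-0.35) = 0.6675
  C_23 = −[(0.85)(-0.10) − (-0.30)(-0.35)] = 0.1900
  C_31 = (-0.30)(-0.25) − (-0.40)(0.90) = 0.4350
  C_32 = −[(0.85)(-0.25) − (-0.40)(-0.20)] = 0.2925
  C_33 = (0.85)(0.90) − (-0.30)(-0.20) = 0.7050
det(I−A) = Σ_j (I−A)_1j·C_1j = (0.85)(0.8300) + (-0.30)(0.2775) + (-0.40)(0.3350) = 0.48825
adj(I−A) = Cᵀ =
  [ 0.8300   0.3250   0.4350]
  [ 0.2775   0.6675   0.2925]
  [ 0.3350   0.1900   0.7050]
(I − A)⁻¹ = adj(I−A) / det(I−A) ≈
  [   1.6999     0.6656     0.8909]
  [   0.5684     1.3671     0.5991]
  [   0.6861     0.3891     1.4439]
The output multiplier for sector j is the column-j sum of the Leontief inverse (I − A)⁻¹ = adj(I−A) / det(I−A).
Column 3 of adj(I−A): (0.4350, 0.2925, 0.7050); det(I−A) = 0.48825.
m_3 = (0.4350 + 0.2925 + 0.7050) / 0.48825 = 1.4325 / 0.48825 ≈ 2.934.

m_3 = 2.934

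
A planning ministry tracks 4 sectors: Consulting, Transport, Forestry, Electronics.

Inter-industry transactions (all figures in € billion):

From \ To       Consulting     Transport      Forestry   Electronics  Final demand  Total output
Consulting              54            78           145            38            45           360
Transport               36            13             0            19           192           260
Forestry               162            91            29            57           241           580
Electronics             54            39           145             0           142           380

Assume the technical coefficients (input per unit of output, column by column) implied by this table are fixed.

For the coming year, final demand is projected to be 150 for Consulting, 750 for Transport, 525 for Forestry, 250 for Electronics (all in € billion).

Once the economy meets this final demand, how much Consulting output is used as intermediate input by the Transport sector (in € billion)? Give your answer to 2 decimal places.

Technical coefficients a_ij = z_ij / X_j:
  a_11 = 54/360 = 0.15, a_21 = 36/360 = 0.10, a_31 = 162/360 = 0.45, a_41 = 54/360 = 0.15
  a_12 = 78/260 = 0.30, a_22 = 13/260 = 0.05, a_32 = 91/260 = 0.35, a_42 = 39/260 = 0.15
  a_13 = 145/580 = 0.25, a_23 = 0/580 = 0.00, a_33 = 29/580 = 0.05, a_43 = 145/580 = 0.25
  a_14 = 38/380 = 0.10, a_24 = 19/380 = 0.05, a_34 = 57/380 = 0.15, a_44 = 0/380 = 0.00
I − A =
  [   0.85    -0.30    -0.25    -0.10]
  [  -0.10     0.95     0.00    -0.05]
  [  -0.45    -0.35     0.95    -0.15]
  [  -0.15    -0.15    -0.25     1.00]
Compute the cofactors C_ij = (−1)^(i+j)·(3×3 minor ij) of I−A; the adjugate is their transpose:
adj(I−A) = Cᵀ =
  [ 0.855375   0.389875   0.263125   0.144500]
  [ 0.104000   0.632000   0.040000   0.048000]
  [ 0.485375   0.459875   0.753125   0.184500]
  [ 0.265250   0.268250   0.233750   0.623000]
det(I−A) = Σ_j (I−A)_1j·C_1j = (0.85)(0.855375) + (-0.30)(0.104000) + (-0.25)(0.485375) + (-0.10)(0.265250) = 0.5480
(I − A)⁻¹ = adj(I−A) / det(I−A) ≈
  [   1.5609     0.7115     0.4802     0.2637]
  [   0.1898     1.1533     0.0730     0.0876]
  [   0.8857     0.8392     1.3743     0.3367]
  [   0.4840     0.4895     0.4266     1.1369]
First solve x = (I − A)⁻¹ d = adj(I−A)·d / det(I−A); in particular x_2 = (0.104000·150 + 0.632000·750 + 0.040000·525 + 0.048000·250) / 0.5480 = 522.60 / 0.5480 ≈ 953.6496.
Intermediate flow from 1 to 2: z_12 = a_12 · x_2 = 0.30 × 522.60 / 0.5480 = 156.78 / 0.5480 ≈ 286.09.

z_12 = 286.09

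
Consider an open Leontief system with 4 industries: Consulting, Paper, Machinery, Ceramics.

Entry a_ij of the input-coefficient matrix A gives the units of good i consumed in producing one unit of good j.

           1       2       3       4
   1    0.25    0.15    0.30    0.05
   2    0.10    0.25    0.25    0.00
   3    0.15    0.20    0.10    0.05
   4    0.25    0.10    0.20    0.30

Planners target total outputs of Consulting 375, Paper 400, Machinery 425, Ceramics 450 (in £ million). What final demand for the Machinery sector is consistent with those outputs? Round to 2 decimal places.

I − A =
  [   0.75    -0.15    -0.30    -0.05]
  [  -0.10     0.75    -0.25     0.00]
  [  -0.15    -0.20     0.90    -0.05]
  [  -0.25    -0.10    -0.20     0.70]
d = (I − A) x:
  d_1 = (+0.75)·375 + (-0.15)·400 + (-0.30)·425 + (-0.05)·450 = 71.25
  d_2 = (-0.10)·375 + (+0.75)·400 + (-0.25)·425 + (+0.00)·450 = 156.25
  d_3 = (-0.15)·375 + (-0.20)·400 + (+0.90)·425 + (-0.05)·450 = 223.75
  d_4 = (-0.25)·375 + (-0.10)·400 + (-0.20)·425 + (+0.70)·450 = 96.25

d_3 = 223.75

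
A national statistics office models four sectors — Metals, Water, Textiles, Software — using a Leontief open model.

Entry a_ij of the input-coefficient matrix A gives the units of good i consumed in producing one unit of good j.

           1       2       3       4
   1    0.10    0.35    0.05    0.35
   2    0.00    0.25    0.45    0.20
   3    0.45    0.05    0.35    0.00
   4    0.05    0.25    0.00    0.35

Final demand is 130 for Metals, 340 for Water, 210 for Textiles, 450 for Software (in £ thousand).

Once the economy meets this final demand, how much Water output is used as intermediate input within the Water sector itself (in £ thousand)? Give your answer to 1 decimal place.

z_22 = 432.6

I − A =
  [   0.90    -0.35    -0.05    -0.35]
  [   0.00     0.75    -0.45    -0.20]
  [  -0.45    -0.05     0.65     0.00]
  [  -0.05    -0.25     0.00     0.65]
Compute the cofactors C_ij = (−1)^(i+j)·(3×3 minor ij) of I−A; the adjugate is their transpose:
adj(I−A) = Cᵀ =
  [ 0.269750   0.206375   0.163625   0.208750]
  [ 0.138125   0.354250   0.255875   0.183375]
  [ 0.197375   0.170125   0.377125   0.158625]
  [ 0.073875   0.152125   0.111000   0.330750]
det(I−A) = Σ_j (I−A)_1j·C_1j = (0.90)(0.269750) + (-0.35)(0.138125) + (-0.05)(0.197375) + (-0.35)(0.073875) = 0.15870625
(I − A)⁻¹ = adj(I−A) / det(I−A) ≈
  [   1.6997     1.3004     1.0310     1.3153]
  [   0.8703     2.2321     1.6123     1.1554]
  [   1.2436     1.0719     2.3762     0.9995]
  [   0.4655     0.9585     0.6994     2.0840]
First solve x = (I − A)⁻¹ d = adj(I−A)·d / det(I−A); in particular x_2 = (0.138125·130 + 0.354250·340 + 0.255875·210 + 0.183375·450) / 0.15870625 = 274.65375 / 0.15870625 ≈ 1730.579.
Intermediate flow from 2 to 2: z_22 = a_22 · x_2 = 0.25 × 274.65375 / 0.15870625 = 68.6634375 / 0.15870625 ≈ 432.6.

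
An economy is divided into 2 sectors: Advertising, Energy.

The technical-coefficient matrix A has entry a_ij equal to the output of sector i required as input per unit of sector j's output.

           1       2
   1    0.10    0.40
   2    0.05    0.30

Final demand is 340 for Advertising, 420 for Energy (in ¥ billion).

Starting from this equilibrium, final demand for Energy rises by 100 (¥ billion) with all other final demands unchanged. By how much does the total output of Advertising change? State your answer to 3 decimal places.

I − A =
  [   0.90    -0.40]
  [  -0.05     0.70]
det(I−A) = (0.90)(0.70) − (-0.40)(-0.05) = 0.6100
adj(I−A) = [[0.70, 0.40], [0.05, 0.90]]
(I − A)⁻¹ = adj(I−A) / det(I−A) ≈
  [   1.1475     0.6557]
  [   0.0820     1.4754]
Δx = (I − A)⁻¹ Δd with Δd having +100 in the Energy component and 0 elsewhere.
So Δx_1 = L_12 · (+100), where L_12 = adj(I−A)_12 / det(I−A) = 0.40 / 0.6100.
Δx_1 = 0.40 × (+100) / 0.6100 = 40.00 / 0.6100 ≈ 65.574.

Δx_1 = 65.574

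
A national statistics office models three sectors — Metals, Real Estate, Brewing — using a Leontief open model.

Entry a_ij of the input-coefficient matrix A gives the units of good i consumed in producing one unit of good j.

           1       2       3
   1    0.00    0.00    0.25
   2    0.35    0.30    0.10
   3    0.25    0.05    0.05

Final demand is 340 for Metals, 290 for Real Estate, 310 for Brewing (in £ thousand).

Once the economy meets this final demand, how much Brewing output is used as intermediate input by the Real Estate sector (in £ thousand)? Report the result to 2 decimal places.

I − A =
  [   1.00     0.00    -0.25]
  [  -0.35     0.70    -0.10]
  [  -0.25    -0.05     0.95]
Cofactors of I−A, C_ij = (−1)^(i+j)·(minor ij) (rows/columns in the sector order above):
  C_11 = (0.70)(0.95) − (-0.10)(-0.05) = 0.6600
  C_12 = −[(-0.35)(0.95) − (-0.10)(-0.25)] = 0.3575
  C_13 = (-0.35)(-0.05) − (0.70)(-0.25) = 0.1925
  C_21 = −[(0.00)(0.95) − (-0.25)(-0.05)] = 0.0125
  C_22 = (1.00)(0.95) − (-0.25)(-0.25) = 0.8875
  C_23 = −[(1.00)(-0.05) − (0.00)(-0.25)] = 0.0500
  C_31 = (0.00)(-0.10) − (-0.25)(0.70) = 0.1750
  C_32 = −[(1.00)(-0.10) − (-0.25)(-0.35)] = 0.1875
  C_33 = (1.00)(0.70) − (0.00)(-0.35) = 0.7000
det(I−A) = Σ_j (I−A)_1j·C_1j = (1.00)(0.6600) + (0.00)(0.3575) + (-0.25)(0.1925) = 0.611875
adj(I−A) = Cᵀ =
  [ 0.6600   0.0125   0.1750]
  [ 0.3575   0.8875   0.1875]
  [ 0.1925   0.0500   0.7000]
(I − A)⁻¹ = adj(I−A) / det(I−A) ≈
  [   1.0787     0.0204     0.2860]
  [   0.5843     1.4505     0.3064]
  [   0.3146     0.0817     1.1440]
First solve x = (I − A)⁻¹ d = adj(I−A)·d / det(I−A); in particular x_2 = (0.3575·340 + 0.8875·290 + 0.1875·310) / 0.611875 = 437.05 / 0.611875 ≈ 714.2799.
Intermediate flow from 3 to 2: z_32 = a_32 · x_2 = 0.05 × 437.05 / 0.611875 = 21.8525 / 0.611875 ≈ 35.71.

z_32 = 35.71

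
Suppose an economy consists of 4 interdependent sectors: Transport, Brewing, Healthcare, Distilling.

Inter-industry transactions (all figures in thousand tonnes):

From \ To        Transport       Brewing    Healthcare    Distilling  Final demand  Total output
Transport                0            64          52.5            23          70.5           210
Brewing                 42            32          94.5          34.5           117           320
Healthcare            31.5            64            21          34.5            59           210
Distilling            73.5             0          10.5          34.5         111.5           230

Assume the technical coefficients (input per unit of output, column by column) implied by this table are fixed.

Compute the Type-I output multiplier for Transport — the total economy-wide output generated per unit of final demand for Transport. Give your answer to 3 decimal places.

Technical coefficients a_ij = z_ij / X_j:
  a_11 = 0/210 = 0.00, a_21 = 42/210 = 0.20, a_31 = 31.5/210 = 0.15, a_41 = 73.5/210 = 0.35
  a_12 = 64/320 = 0.20, a_22 = 32/320 = 0.10, a_32 = 64/320 = 0.20, a_42 = 0/320 = 0.00
  a_13 = 52.5/210 = 0.25, a_23 = 94.5/210 = 0.45, a_33 = 21/210 = 0.10, a_43 = 10.5/210 = 0.05
  a_14 = 23/230 = 0.10, a_24 = 34.5/230 = 0.15, a_34 = 34.5/230 = 0.15, a_44 = 34.5/230 = 0.15
I − A =
  [   1.00    -0.20    -0.25    -0.10]
  [  -0.20     0.90    -0.45    -0.15]
  [  -0.15    -0.20     0.90    -0.15]
  [  -0.35     0.00    -0.05     0.85]
Compute the cofactors C_ij = (−1)^(i+j)·(3×3 minor ij) of I−A; the adjugate is their transpose:
adj(I−A) = Cᵀ =
  [ 0.603750   0.195000   0.273750   0.153750]
  [ 0.280875   0.680250   0.430875   0.229125]
  [ 0.206500   0.199000   0.689000   0.181000]
  [ 0.260750   0.092000   0.153250   0.626750]
det(I−A) = Σ_j (I−A)_1j·C_1j = (1.00)(0.603750) + (-0.20)(0.280875) + (-0.25)(0.206500) + (-0.10)(0.260750) = 0.469875
(I − A)⁻¹ = adj(I−A) / det(I−A) ≈
  [   1.2849     0.4150     0.5826     0.3272]
  [   0.5978     1.4477     0.9170     0.4876]
  [   0.4395     0.4235     1.4663     0.3852]
  [   0.5549     0.1958     0.3262     1.3339]
The output multiplier for sector j is the column-j sum of the Leontief inverse (I − A)⁻¹ = adj(I−A) / det(I−A).
Column 1 of adj(I−A): (0.603750, 0.280875, 0.206500, 0.260750); det(I−A) = 0.469875.
m_1 = (0.603750 + 0.280875 + 0.206500 + 0.260750) / 0.469875 = 1.351875 / 0.469875 ≈ 2.877.

m_1 = 2.877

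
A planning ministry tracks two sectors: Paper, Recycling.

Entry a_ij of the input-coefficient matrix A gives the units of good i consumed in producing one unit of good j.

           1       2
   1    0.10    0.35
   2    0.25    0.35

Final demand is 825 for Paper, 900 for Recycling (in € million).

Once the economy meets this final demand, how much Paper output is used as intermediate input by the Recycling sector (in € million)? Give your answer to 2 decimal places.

z_12 = 714.95

I − A =
  [   0.90    -0.35]
  [  -0.25     0.65]
det(I−A) = (0.90)(0.65) − (-0.35)(-0.25) = 0.4975
adj(I−A) = [[0.65, 0.35], [0.25, 0.90]]
(I − A)⁻¹ = adj(I−A) / det(I−A) ≈
  [   1.3065     0.7035]
  [   0.5025     1.8090]
First solve x = (I − A)⁻¹ d = adj(I−A)·d / det(I−A); in particular x_2 = (0.25·825 + 0.90·900) / 0.4975 = 1016.25 / 0.4975 ≈ 2042.7136.
Intermediate flow from 1 to 2: z_12 = a_12 · x_2 = 0.35 × 1016.25 / 0.4975 = 355.6875 / 0.4975 ≈ 714.95.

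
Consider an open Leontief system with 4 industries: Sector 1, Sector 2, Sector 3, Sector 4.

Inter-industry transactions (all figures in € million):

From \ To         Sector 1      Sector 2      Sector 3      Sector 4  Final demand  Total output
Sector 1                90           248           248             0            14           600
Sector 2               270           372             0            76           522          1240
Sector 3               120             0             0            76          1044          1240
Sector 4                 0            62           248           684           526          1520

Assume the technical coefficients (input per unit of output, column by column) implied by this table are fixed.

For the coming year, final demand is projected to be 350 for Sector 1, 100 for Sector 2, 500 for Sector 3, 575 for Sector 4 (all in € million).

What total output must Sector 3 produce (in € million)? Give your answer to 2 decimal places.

x_3 = 718.88

Technical coefficients a_ij = z_ij / X_j:
  a_11 = 90/600 = 0.15, a_21 = 270/600 = 0.45, a_31 = 120/600 = 0.20, a_41 = 0/600 = 0.00
  a_12 = 248/1240 = 0.20, a_22 = 372/1240 = 0.30, a_32 = 0/1240 = 0.00, a_42 = 62/1240 = 0.05
  a_13 = 248/1240 = 0.20, a_23 = 0/1240 = 0.00, a_33 = 0/1240 = 0.00, a_43 = 248/1240 = 0.20
  a_14 = 0/1520 = 0.00, a_24 = 76/1520 = 0.05, a_34 = 76/1520 = 0.05, a_44 = 684/1520 = 0.45
I − A =
  [   0.85    -0.20    -0.20     0.00]
  [  -0.45     0.70     0.00    -0.05]
  [  -0.20     0.00     1.00    -0.05]
  [   0.00    -0.05    -0.20     0.55]
Compute the cofactors C_ij = (−1)^(i+j)·(3×3 minor ij) of I−A; the adjugate is their transpose:
adj(I−A) = Cᵀ =
  [ 0.375500   0.108500   0.078500   0.017000]
  [ 0.245000   0.437000   0.058000   0.045000]
  [ 0.077625   0.024125   0.275625   0.027250]
  [ 0.050500   0.048500   0.105500   0.477000]
det(I−A) = Σ_j (I−A)_1j·C_1j = (0.85)(0.375500) + (-0.20)(0.245000) + (-0.20)(0.077625) + (0.00)(0.050500) = 0.25465
(I − A)⁻¹ = adj(I−A) / det(I−A) ≈
  [   1.4746     0.4261     0.3083     0.0668]
  [   0.9621     1.7161     0.2278     0.1767]
  [   0.3048     0.0947     1.0824     0.1070]
  [   0.1983     0.1905     0.4143     1.8732]
x = (I − A)⁻¹ d = adj(I−A)·d / det(I−A), with det(I−A) = 0.25465:
  x_1 = (0.375500·350 + 0.108500·100 + 0.078500·500 + 0.017000·575) / 0.25465 = 191.30 / 0.25465 ≈ 751.23
  x_2 = (0.245000·350 + 0.437000·100 + 0.058000·500 + 0.045000·575) / 0.25465 = 184.325 / 0.25465 ≈ 723.84
  x_3 = (0.077625·350 + 0.024125·100 + 0.275625·500 + 0.027250·575) / 0.25465 = 183.0625 / 0.25465 ≈ 718.88
  x_4 = (0.050500·350 + 0.048500·100 + 0.105500·500 + 0.477000·575) / 0.25465 = 349.55 / 0.25465 ≈ 1372.67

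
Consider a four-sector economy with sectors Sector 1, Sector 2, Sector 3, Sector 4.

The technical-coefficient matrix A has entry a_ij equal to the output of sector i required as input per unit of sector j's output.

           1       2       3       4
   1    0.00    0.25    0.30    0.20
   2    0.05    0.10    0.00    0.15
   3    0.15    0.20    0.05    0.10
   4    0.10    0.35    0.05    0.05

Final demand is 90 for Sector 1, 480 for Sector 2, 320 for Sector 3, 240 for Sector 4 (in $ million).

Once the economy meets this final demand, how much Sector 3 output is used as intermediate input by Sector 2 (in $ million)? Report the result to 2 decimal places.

z_32 = 132.54

I − A =
  [   1.00    -0.25    -0.30    -0.20]
  [  -0.05     0.90     0.00    -0.15]
  [  -0.15    -0.20     0.95    -0.10]
  [  -0.10    -0.35    -0.05     0.95]
Compute the cofactors C_ij = (−1)^(i+j)·(3×3 minor ij) of I−A; the adjugate is their transpose:
adj(I−A) = Cᵀ =
  [ 0.756375   0.360375   0.251625   0.242625]
  [ 0.060250   0.831250   0.026750   0.146750]
  [ 0.143625   0.269625   0.765375   0.153375]
  [ 0.109375   0.358375   0.076625   0.799625]
det(I−A) = Σ_j (I−A)_1j·C_1j = (1.00)(0.756375) + (-0.25)(0.060250) + (-0.30)(0.143625) + (-0.20)(0.109375) = 0.67635
(I − A)⁻¹ = adj(I−A) / det(I−A) ≈
  [   1.1183     0.5328     0.3720     0.3587]
  [   0.0891     1.2290     0.0396     0.2170]
  [   0.2124     0.3986     1.1316     0.2268]
  [   0.1617     0.5299     0.1133     1.1823]
First solve x = (I − A)⁻¹ d = adj(I−A)·d / det(I−A); in particular x_2 = (0.060250·90 + 0.831250·480 + 0.026750·320 + 0.146750·240) / 0.67635 = 448.2025 / 0.67635 ≈ 662.6783.
Intermediate flow from 3 to 2: z_32 = a_32 · x_2 = 0.20 × 448.2025 / 0.67635 = 89.6405 / 0.67635 ≈ 132.54.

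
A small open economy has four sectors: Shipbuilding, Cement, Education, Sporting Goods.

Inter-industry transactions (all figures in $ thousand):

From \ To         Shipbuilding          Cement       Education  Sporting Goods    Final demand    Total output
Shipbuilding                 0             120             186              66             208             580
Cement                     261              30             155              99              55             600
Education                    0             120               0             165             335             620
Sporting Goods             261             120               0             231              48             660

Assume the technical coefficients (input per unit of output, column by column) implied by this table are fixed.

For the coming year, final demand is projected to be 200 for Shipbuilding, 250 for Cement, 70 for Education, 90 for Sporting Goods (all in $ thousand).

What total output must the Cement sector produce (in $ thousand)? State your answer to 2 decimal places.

Technical coefficients a_ij = z_ij / X_j:
  a_11 = 0/580 = 0.00, a_21 = 261/580 = 0.45, a_31 = 0/580 = 0.00, a_41 = 261/580 = 0.45
  a_12 = 120/600 = 0.20, a_22 = 30/600 = 0.05, a_32 = 120/600 = 0.20, a_42 = 120/600 = 0.20
  a_13 = 186/620 = 0.30, a_23 = 155/620 = 0.25, a_33 = 0/620 = 0.00, a_43 = 0/620 = 0.00
  a_14 = 66/660 = 0.10, a_24 = 99/660 = 0.15, a_34 = 165/660 = 0.25, a_44 = 231/660 = 0.35
I − A =
  [   1.00    -0.20    -0.30    -0.10]
  [  -0.45     0.95    -0.25    -0.15]
  [   0.00    -0.20     1.00    -0.25]
  [  -0.45    -0.20     0.00     0.65]
Compute the cofactors C_ij = (−1)^(i+j)·(3×3 minor ij) of I−A; the adjugate is their transpose:
adj(I−A) = Cᵀ =
  [ 0.542500   0.204000   0.213750   0.212750]
  [ 0.388125   0.571250   0.259250   0.291250]
  [ 0.201375   0.193500   0.463750   0.254000]
  [ 0.495000   0.317000   0.227750   0.783000]
det(I−A) = Σ_j (I−A)_1j·C_1j = (1.00)(0.542500) + (-0.20)(0.388125) + (-0.30)(0.201375) + (-0.10)(0.495000) = 0.3549625
(I − A)⁻¹ = adj(I−A) / det(I−A) ≈
  [   1.5283     0.5747     0.6022     0.5994]
  [   1.0934     1.6093     0.7304     0.8205]
  [   0.5673     0.5451     1.3065     0.7156]
  [   1.3945     0.8931     0.6416     2.2059]
x = (I − A)⁻¹ d = adj(I−A)·d / det(I−A), with det(I−A) = 0.3549625:
  x_1 = (0.542500·200 + 0.204000·250 + 0.213750·70 + 0.212750·90) / 0.3549625 = 193.61 / 0.3549625 ≈ 545.44
  x_2 = (0.388125·200 + 0.571250·250 + 0.259250·70 + 0.291250·90) / 0.3549625 = 264.7975 / 0.3549625 ≈ 745.99
  x_3 = (0.201375·200 + 0.193500·250 + 0.463750·70 + 0.254000·90) / 0.3549625 = 143.9725 / 0.3549625 ≈ 405.60
  x_4 = (0.495000·200 + 0.317000·250 + 0.227750·70 + 0.783000·90) / 0.3549625 = 264.6625 / 0.3549625 ≈ 745.61

x_2 = 745.99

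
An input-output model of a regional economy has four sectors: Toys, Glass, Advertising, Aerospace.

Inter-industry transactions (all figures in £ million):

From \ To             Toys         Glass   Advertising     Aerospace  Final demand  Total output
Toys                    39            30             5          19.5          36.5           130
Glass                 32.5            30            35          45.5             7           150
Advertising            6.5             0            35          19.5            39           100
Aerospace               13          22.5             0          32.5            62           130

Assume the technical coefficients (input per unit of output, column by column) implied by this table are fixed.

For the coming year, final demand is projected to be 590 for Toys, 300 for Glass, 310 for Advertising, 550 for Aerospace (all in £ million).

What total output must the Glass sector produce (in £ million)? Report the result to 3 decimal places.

x_2 = 1913.744

Technical coefficients a_ij = z_ij / X_j:
  a_11 = 39/130 = 0.30, a_21 = 32.5/130 = 0.25, a_31 = 6.5/130 = 0.05, a_41 = 13/130 = 0.10
  a_12 = 30/150 = 0.20, a_22 = 30/150 = 0.20, a_32 = 0/150 = 0.00, a_42 = 22.5/150 = 0.15
  a_13 = 5/100 = 0.05, a_23 = 35/100 = 0.35, a_33 = 35/100 = 0.35, a_43 = 0/100 = 0.00
  a_14 = 19.5/130 = 0.15, a_24 = 45.5/130 = 0.35, a_34 = 19.5/130 = 0.15, a_44 = 32.5/130 = 0.25
I − A =
  [   0.70    -0.20    -0.05    -0.15]
  [  -0.25     0.80    -0.35    -0.35]
  [  -0.05     0.00     0.65    -0.15]
  [  -0.10    -0.15     0.00     0.75]
Compute the cofactors C_ij = (−1)^(i+j)·(3×3 minor ij) of I−A; the adjugate is their transpose:
adj(I−A) = Cᵀ =
  [ 0.348000   0.113250   0.087750   0.140000]
  [ 0.163000   0.328875   0.189625   0.224000]
  [ 0.045000   0.027375   0.321125   0.086000]
  [ 0.079000   0.080875   0.049625   0.326000]
det(I−A) = Σ_j (I−A)_1j·C_1j = (0.70)(0.348000) + (-0.20)(0.163000) + (-0.05)(0.045000) + (-0.15)(0.079000) = 0.1969
(I − A)⁻¹ = adj(I−A) / det(I−A) ≈
  [   1.7674     0.5752     0.4457     0.7110]
  [   0.8278     1.6703     0.9631     1.1376]
  [   0.2285     0.1390     1.6309     0.4368]
  [   0.4012     0.4107     0.2520     1.6557]
x = (I − A)⁻¹ d = adj(I−A)·d / det(I−A), with det(I−A) = 0.1969:
  x_1 = (0.348000·590 + 0.113250·300 + 0.087750·310 + 0.140000·550) / 0.1969 = 343.4975 / 0.1969 ≈ 1744.528
  x_2 = (0.163000·590 + 0.328875·300 + 0.189625·310 + 0.224000·550) / 0.1969 = 376.81625 / 0.1969 ≈ 1913.744
  x_3 = (0.045000·590 + 0.027375·300 + 0.321125·310 + 0.086000·550) / 0.1969 = 181.61125 / 0.1969 ≈ 922.353
  x_4 = (0.079000·590 + 0.080875·300 + 0.049625·310 + 0.326000·550) / 0.1969 = 265.55625 / 0.1969 ≈ 1348.686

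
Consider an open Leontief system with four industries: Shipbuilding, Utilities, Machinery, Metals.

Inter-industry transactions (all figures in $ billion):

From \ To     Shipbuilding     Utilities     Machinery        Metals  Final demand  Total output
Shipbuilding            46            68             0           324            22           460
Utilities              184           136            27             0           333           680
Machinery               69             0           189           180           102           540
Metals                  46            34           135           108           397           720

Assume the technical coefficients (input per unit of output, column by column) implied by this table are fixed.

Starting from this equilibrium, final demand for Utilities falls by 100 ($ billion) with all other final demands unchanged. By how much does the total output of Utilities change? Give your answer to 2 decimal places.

Δx_2 = -136.66

Technical coefficients a_ij = z_ij / X_j:
  a_11 = 46/460 = 0.10, a_21 = 184/460 = 0.40, a_31 = 69/460 = 0.15, a_41 = 46/460 = 0.10
  a_12 = 68/680 = 0.10, a_22 = 136/680 = 0.20, a_32 = 0/680 = 0.00, a_42 = 34/680 = 0.05
  a_13 = 0/540 = 0.00, a_23 = 27/540 = 0.05, a_33 = 189/540 = 0.35, a_43 = 135/540 = 0.25
  a_14 = 324/720 = 0.45, a_24 = 0/720 = 0.00, a_34 = 180/720 = 0.25, a_44 = 108/720 = 0.15
I − A =
  [   0.90    -0.10     0.00    -0.45]
  [  -0.40     0.80    -0.05     0.00]
  [  -0.15     0.00     0.65    -0.25]
  [  -0.10    -0.05    -0.25     0.85]
Compute the cofactors C_ij = (−1)^(i+j)·(3×3 minor ij) of I−A; the adjugate is their transpose:
adj(I−A) = Cᵀ =
  [ 0.391375   0.063625   0.095375   0.235250]
  [ 0.203625   0.394875   0.081000   0.131625]
  [ 0.127000   0.029875   0.533000   0.224000]
  [ 0.095375   0.039500   0.172750   0.441250]
det(I−A) = Σ_j (I−A)_1j·C_1j = (0.90)(0.391375) + (-0.10)(0.203625) + (0.00)(0.127000) + (-0.45)(0.095375) = 0.28895625
(I − A)⁻¹ = adj(I−A) / det(I−A) ≈
  [   1.3544     0.2202     0.3301     0.8141]
  [   0.7047     1.3666     0.2803     0.4555]
  [   0.4395     0.1034     1.8446     0.7752]
  [   0.3301     0.1367     0.5978     1.5270]
Δx = (I − A)⁻¹ Δd with Δd having -100 in the Utilities component and 0 elsewhere.
So Δx_2 = L_22 · (-100), where L_22 = adj(I−A)_22 / det(I−A) = 0.394875 / 0.28895625.
Δx_2 = 0.394875 × (-100) / 0.28895625 = -39.4875 / 0.28895625 ≈ -136.66.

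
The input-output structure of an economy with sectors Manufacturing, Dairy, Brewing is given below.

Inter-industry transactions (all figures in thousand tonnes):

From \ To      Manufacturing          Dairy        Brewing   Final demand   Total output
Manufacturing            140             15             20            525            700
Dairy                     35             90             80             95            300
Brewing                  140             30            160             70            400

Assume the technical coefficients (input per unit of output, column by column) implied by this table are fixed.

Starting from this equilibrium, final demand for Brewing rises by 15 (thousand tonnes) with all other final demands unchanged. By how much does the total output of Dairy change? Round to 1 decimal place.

Δx_D = 7.9

Technical coefficients a_ij = z_ij / X_j:
  a_MM = 140/700 = 0.20, a_DM = 35/700 = 0.05, a_BM = 140/700 = 0.20
  a_MD = 15/300 = 0.05, a_DD = 90/300 = 0.30, a_BD = 30/300 = 0.10
  a_MB = 20/400 = 0.05, a_DB = 80/400 = 0.20, a_BB = 160/400 = 0.40
I − A =
  [   0.80    -0.05    -0.05]
  [  -0.05     0.70    -0.20]
  [  -0.20    -0.10     0.60]
Cofactors of I−A, C_ij = (−1)^(i+j)·(minor ij) (rows/columns in the sector order above):
  C_11 = (0.70)(0.60) − (-0.20)(-0.10) = 0.4000
  C_12 = −[(-0.05)(0.60) − (-0.20)(-0.20)] = 0.0700
  C_13 = (-0.05)(-0.10) − (0.70)(-0.20) = 0.1450
  C_21 = −[(-0.05)(0.60) − (-0.05)(-0.10)] = 0.0350
  C_22 = (0.80)(0.60) − (-0.05)(-0.20) = 0.4700
  C_23 = −[(0.80)(-0.10) − (-0.05)(-0.20)] = 0.0900
  C_31 = (-0.05)(-0.20) − (-0.05)(0.70) = 0.0450
  C_32 = −[(0.80)(-0.20) − (-0.05)(-0.05)] = 0.1625
  C_33 = (0.80)(0.70) − (-0.05)(-0.05) = 0.5575
det(I−A) = Σ_j (I−A)_1j·C_1j = (0.80)(0.4000) + (-0.05)(0.0700) + (-0.05)(0.1450) = 0.30925
adj(I−A) = Cᵀ =
  [ 0.4000   0.0350   0.0450]
  [ 0.0700   0.4700   0.1625]
  [ 0.1450   0.0900   0.5575]
(I − A)⁻¹ = adj(I−A) / det(I−A) ≈
  [   1.2935     0.1132     0.1455]
  [   0.2264     1.5198     0.5255]
  [   0.4689     0.2910     1.8027]
Δx = (I − A)⁻¹ Δd with Δd having +15 in the Brewing component and 0 elsewhere.
So Δx_D = L_DB · (+15), where L_DB = adj(I−A)_DB / det(I−A) = 0.1625 / 0.30925.
Δx_D = 0.1625 × (+15) / 0.30925 = 2.4375 / 0.30925 ≈ 7.9.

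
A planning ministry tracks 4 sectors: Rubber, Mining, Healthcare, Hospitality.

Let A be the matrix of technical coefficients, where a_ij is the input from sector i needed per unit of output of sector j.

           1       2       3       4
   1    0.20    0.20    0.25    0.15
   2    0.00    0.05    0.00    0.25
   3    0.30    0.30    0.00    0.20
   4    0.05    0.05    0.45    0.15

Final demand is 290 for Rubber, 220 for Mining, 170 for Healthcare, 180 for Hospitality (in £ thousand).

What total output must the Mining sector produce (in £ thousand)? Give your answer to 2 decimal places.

I − A =
  [   0.80    -0.20    -0.25    -0.15]
  [   0.00     0.95     0.00    -0.25]
  [  -0.30    -0.30     1.00    -0.20]
  [  -0.05    -0.05    -0.45     0.85]
Compute the cofactors C_ij = (−1)^(i+j)·(3×3 minor ij) of I−A; the adjugate is their transpose:
adj(I−A) = Cᵀ =
  [ 0.675750   0.246000   0.285375   0.258750]
  [ 0.046250   0.514000   0.093125   0.181250]
  [ 0.251750   0.265000   0.626375   0.269750]
  [ 0.175750   0.185000   0.353875   0.688750]
det(I−A) = Σ_j (I−A)_1j·C_1j = (0.80)(0.675750) + (-0.20)(0.046250) + (-0.25)(0.251750) + (-0.15)(0.175750) = 0.44205
(I − A)⁻¹ = adj(I−A) / det(I−A) ≈
  [   1.5287     0.5565     0.6456     0.5853]
  [   0.1046     1.1628     0.2107     0.4100]
  [   0.5695     0.5995     1.4170     0.6102]
  [   0.3976     0.4185     0.8005     1.5581]
x = (I − A)⁻¹ d = adj(I−A)·d / det(I−A), with det(I−A) = 0.44205:
  x_1 = (0.675750·290 + 0.246000·220 + 0.285375·170 + 0.258750·180) / 0.44205 = 345.17625 / 0.44205 ≈ 780.85
  x_2 = (0.046250·290 + 0.514000·220 + 0.093125·170 + 0.181250·180) / 0.44205 = 174.94875 / 0.44205 ≈ 395.77
  x_3 = (0.251750·290 + 0.265000·220 + 0.626375·170 + 0.269750·180) / 0.44205 = 286.34625 / 0.44205 ≈ 647.77
  x_4 = (0.175750·290 + 0.185000·220 + 0.353875·170 + 0.688750·180) / 0.44205 = 275.80125 / 0.44205 ≈ 623.91

x_2 = 395.77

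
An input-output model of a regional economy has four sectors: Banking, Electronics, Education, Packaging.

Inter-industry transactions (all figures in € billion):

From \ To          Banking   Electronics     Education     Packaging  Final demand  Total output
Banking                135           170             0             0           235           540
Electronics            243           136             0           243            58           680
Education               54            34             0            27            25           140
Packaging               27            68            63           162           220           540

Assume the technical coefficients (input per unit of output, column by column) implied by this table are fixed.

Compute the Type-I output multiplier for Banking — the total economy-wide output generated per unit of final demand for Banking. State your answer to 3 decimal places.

m_1 = 3.731

Technical coefficients a_ij = z_ij / X_j:
  a_11 = 135/540 = 0.25, a_21 = 243/540 = 0.45, a_31 = 54/540 = 0.10, a_41 = 27/540 = 0.05
  a_12 = 170/680 = 0.25, a_22 = 136/680 = 0.20, a_32 = 34/680 = 0.05, a_42 = 68/680 = 0.10
  a_13 = 0/140 = 0.00, a_23 = 0/140 = 0.00, a_33 = 0/140 = 0.00, a_43 = 63/140 = 0.45
  a_14 = 0/540 = 0.00, a_24 = 243/540 = 0.45, a_34 = 27/540 = 0.05, a_44 = 162/540 = 0.30
I − A =
  [   0.75    -0.25     0.00     0.00]
  [  -0.45     0.80     0.00    -0.45]
  [  -0.10    -0.05     1.00    -0.05]
  [  -0.05    -0.10    -0.45     0.70]
Compute the cofactors C_ij = (−1)^(i+j)·(3×3 minor ij) of I−A; the adjugate is their transpose:
adj(I−A) = Cᵀ =
  [ 0.486875   0.169375   0.050625   0.112500]
  [ 0.347625   0.508125   0.151875   0.337500]
  [ 0.072625   0.048125   0.301875   0.052500]
  [ 0.131125   0.115625   0.219375   0.487500]
det(I−A) = Σ_j (I−A)_1j·C_1j = (0.75)(0.486875) + (-0.25)(0.347625) + (0.00)(0.072625) + (0.00)(0.131125) = 0.27825
(I − A)⁻¹ = adj(I−A) / det(I−A) ≈
  [   1.7498     0.6087     0.1819     0.4043]
  [   1.2493     1.8261     0.5458     1.2129]
  [   0.2610     0.1730     1.0849     0.1887]
  [   0.4712     0.4155     0.7884     1.7520]
The output multiplier for sector j is the column-j sum of the Leontief inverse (I − A)⁻¹ = adj(I−A) / det(I−A).
Column 1 of adj(I−A): (0.486875, 0.347625, 0.072625, 0.131125); det(I−A) = 0.27825.
m_1 = (0.486875 + 0.347625 + 0.072625 + 0.131125) / 0.27825 = 1.03825 / 0.27825 ≈ 3.731.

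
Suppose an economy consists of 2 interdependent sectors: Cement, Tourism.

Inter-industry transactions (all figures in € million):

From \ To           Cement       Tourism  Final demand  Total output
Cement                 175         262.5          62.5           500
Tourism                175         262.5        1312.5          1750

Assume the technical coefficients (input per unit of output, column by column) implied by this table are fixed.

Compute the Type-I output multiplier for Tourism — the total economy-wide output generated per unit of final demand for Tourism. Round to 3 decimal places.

Technical coefficients a_ij = z_ij / X_j:
  a_CC = 175/500 = 0.35, a_TC = 175/500 = 0.35
  a_CT = 262.5/1750 = 0.15, a_TT = 262.5/1750 = 0.15
I − A =
  [   0.65    -0.15]
  [  -0.35     0.85]
det(I−A) = (0.65)(0.85) − (-0.15)(-0.35) = 0.5000
adj(I−A) = [[0.85, 0.15], [0.35, 0.65]]
(I − A)⁻¹ = adj(I−A) / det(I−A) ≈
  [   1.7000     0.3000]
  [   0.7000     1.3000]
The output multiplier for sector j is the column-j sum of the Leontief inverse (I − A)⁻¹ = adj(I−A) / det(I−A).
Column T of adj(I−A): (0.15, 0.65); det(I−A) = 0.5000.
m_T = (0.15 + 0.65) / 0.5000 = 0.80 / 0.5000 = 1.600.

m_T = 1.600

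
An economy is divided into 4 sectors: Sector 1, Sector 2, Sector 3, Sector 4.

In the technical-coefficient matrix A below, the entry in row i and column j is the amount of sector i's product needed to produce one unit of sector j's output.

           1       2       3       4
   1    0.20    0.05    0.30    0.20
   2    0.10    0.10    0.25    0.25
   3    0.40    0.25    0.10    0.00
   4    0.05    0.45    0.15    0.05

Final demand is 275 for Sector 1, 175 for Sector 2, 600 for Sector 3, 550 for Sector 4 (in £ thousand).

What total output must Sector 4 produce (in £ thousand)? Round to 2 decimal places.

x_4 = 1484.70

I − A =
  [   0.80    -0.05    -0.30    -0.20]
  [  -0.10     0.90    -0.25    -0.25]
  [  -0.40    -0.25     0.90     0.00]
  [  -0.05    -0.45    -0.15     0.95]
Compute the cofactors C_ij = (−1)^(i+j)·(3×3 minor ij) of I−A; the adjugate is their transpose:
adj(I−A) = Cᵀ =
  [ 0.599500   0.202500   0.286000   0.179500]
  [ 0.206750   0.549000   0.252750   0.188000]
  [ 0.323875   0.242500   0.570625   0.132000]
  [ 0.180625   0.309000   0.224875   0.473000]
det(I−A) = Σ_j (I−A)_1j·C_1j = (0.80)(0.599500) + (-0.05)(0.206750) + (-0.30)(0.323875) + (-0.20)(0.180625) = 0.335975
(I − A)⁻¹ = adj(I−A) / det(I−A) ≈
  [   1.7844     0.6027     0.8513     0.5343]
  [   0.6154     1.6341     0.7523     0.5596]
  [   0.9640     0.7218     1.6984     0.3929]
  [   0.5376     0.9197     0.6693     1.4078]
x = (I − A)⁻¹ d = adj(I−A)·d / det(I−A), with det(I−A) = 0.335975:
  x_1 = (0.599500·275 + 0.202500·175 + 0.286000·600 + 0.179500·550) / 0.335975 = 470.625 / 0.335975 ≈ 1400.77
  x_2 = (0.206750·275 + 0.549000·175 + 0.252750·600 + 0.188000·550) / 0.335975 = 407.98125 / 0.335975 ≈ 1214.32
  x_3 = (0.323875·275 + 0.242500·175 + 0.570625·600 + 0.132000·550) / 0.335975 = 546.478125 / 0.335975 ≈ 1626.54
  x_4 = (0.180625·275 + 0.309000·175 + 0.224875·600 + 0.473000·550) / 0.335975 = 498.821875 / 0.335975 ≈ 1484.70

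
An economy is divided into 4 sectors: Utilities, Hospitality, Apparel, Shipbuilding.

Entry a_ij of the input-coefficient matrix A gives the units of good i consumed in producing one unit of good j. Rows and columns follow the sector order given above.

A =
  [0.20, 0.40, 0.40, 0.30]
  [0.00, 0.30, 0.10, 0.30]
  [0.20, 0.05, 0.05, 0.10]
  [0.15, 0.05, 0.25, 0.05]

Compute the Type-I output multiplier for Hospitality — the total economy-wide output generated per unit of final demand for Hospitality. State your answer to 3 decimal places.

m_H = 3.492

I − A =
  [   0.80    -0.40    -0.40    -0.30]
  [   0.00     0.70    -0.10    -0.30]
  [  -0.20    -0.05     0.95    -0.10]
  [  -0.15    -0.05    -0.25     0.95]
Compute the cofactors C_ij = (−1)^(i+j)·(3×3 minor ij) of I−A; the adjugate is their transpose:
adj(I−A) = Cᵀ =
  [ 0.59100   0.39000   0.38200   0.35000]
  [ 0.07825   0.56225   0.14950   0.21800]
  [ 0.14275   0.12475   0.47050   0.13400]
  [ 0.13500   0.12400   0.19200   0.46400]
det(I−A) = Σ_j (I−A)_1j·C_1j = (0.80)(0.59100) + (-0.40)(0.07825) + (-0.40)(0.14275) + (-0.30)(0.13500) = 0.3439
(I − A)⁻¹ = adj(I−A) / det(I−A) ≈
  [   1.7185     1.1341     1.1108     1.0177]
  [   0.2275     1.6349     0.4347     0.6339]
  [   0.4151     0.3628     1.3681     0.3896]
  [   0.3926     0.3606     0.5583     1.3492]
The output multiplier for sector j is the column-j sum of the Leontief inverse (I − A)⁻¹ = adj(I−A) / det(I−A).
Column H of adj(I−A): (0.39000, 0.56225, 0.12475, 0.12400); det(I−A) = 0.3439.
m_H = (0.39000 + 0.56225 + 0.12475 + 0.12400) / 0.3439 = 1.201 / 0.3439 ≈ 3.492.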